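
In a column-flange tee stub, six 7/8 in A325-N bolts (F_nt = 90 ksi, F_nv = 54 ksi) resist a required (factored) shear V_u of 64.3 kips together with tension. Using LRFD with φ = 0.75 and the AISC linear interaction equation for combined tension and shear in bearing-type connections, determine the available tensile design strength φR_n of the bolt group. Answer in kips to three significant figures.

A_b = π·0.875²/4 = 0.6013 in²; f_rv = 64.3 / (6 × 0.6013) = 17.82 ksi.
F'_nt = 1.3 F_nt − (F_nt / φF_nv) f_rv = 1.3·90 − (90/(0.75·54))·17.82 = 77.4 ksi, capped at F_nt → F'_nt = 77.4 ksi.
R_n = F'_nt · A_b · n = 77.4 × 0.6013 × 6 = 279.2 kips.
Design strength φR_n = 0.75 × 279.2 = 209 kips.

209 kips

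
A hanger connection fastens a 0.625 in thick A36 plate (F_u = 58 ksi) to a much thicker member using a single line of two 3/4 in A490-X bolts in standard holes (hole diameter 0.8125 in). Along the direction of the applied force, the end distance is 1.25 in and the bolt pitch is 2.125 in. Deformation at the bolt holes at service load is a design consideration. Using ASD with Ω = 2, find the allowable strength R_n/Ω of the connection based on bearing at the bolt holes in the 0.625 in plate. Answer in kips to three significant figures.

Per bolt r_n = 1.2 l_c t F_u ≤ 2.4 d t F_u; upper limit = 2.4 × 0.75 × 0.625 × 58 = 65.25 kips.
Edge bolt: l_c = 1.25 − 0.8125/2 = 0.8438 in → 1.2 × 0.8438 × 0.625 × 58 = 36.7 → r_n = 36.7 kips.
Interior bolts: l_c = 2.125 − 0.8125 = 1.312 in → 1.2 × 1.312 × 0.625 × 58 = 57.09 → r_n = 57.09 kips.
R_n = 1 × 36.7 + 1 × 57.09 = 93.8 kips.
Allowable strength R_n/Ω = 93.8 / 2 = 46.9 kips.

46.9 kips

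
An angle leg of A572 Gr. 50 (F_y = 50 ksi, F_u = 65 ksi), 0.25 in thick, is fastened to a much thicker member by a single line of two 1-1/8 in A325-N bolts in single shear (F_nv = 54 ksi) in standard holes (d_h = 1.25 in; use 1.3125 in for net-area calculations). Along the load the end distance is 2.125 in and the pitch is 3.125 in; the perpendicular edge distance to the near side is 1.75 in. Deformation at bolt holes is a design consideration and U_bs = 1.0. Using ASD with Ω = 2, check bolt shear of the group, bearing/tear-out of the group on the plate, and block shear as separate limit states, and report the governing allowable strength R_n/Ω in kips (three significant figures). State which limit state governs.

24.9 kips (block shear governs)

Bolt shear: A_b = π·1.125²/4 = 0.994 in²; R_n = 54 × 0.994 × 2 × 1 = 107.4 kips → 107.4 / 2 = 53.7 kips.
Bearing: edge l_c = 1.5, r_n = 29.25 kips; interior l_c = 1.875, r_n = 36.56 kips; R_n = 29.25 + 1·36.56 = 65.81 kips → 32.9 kips.
Block shear: A_gv = 1.312, A_nv = 0.8203, A_nt = 0.2734 in²; R_n = min(0.6F_uA_nv, 0.6F_yA_gv) + U_bs·F_u·A_nt = 49.77 kips → 24.9 kips.
Block shear governs: 24.9 kips.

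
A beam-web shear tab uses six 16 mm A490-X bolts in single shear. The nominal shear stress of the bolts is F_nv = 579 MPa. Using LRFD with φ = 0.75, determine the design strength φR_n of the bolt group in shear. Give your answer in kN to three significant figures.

A_b = π × 16² / 4 = 201.1 mm².
R_n = F_nv · A_b · n · n_s = 579 × 201.1 × 6 × 1 / 1000 = 698.5 kN.
Design strength φR_n = 0.75 × 698.5 = 524 kN.

524 kN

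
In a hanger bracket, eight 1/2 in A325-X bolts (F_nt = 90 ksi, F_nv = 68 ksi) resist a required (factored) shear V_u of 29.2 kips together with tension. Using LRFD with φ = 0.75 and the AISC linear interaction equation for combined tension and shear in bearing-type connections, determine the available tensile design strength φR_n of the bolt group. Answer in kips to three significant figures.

99.2 kips

A_b = π·0.5²/4 = 0.1963 in²; f_rv = 29.2 / (8 × 0.1963) = 18.59 ksi.
F'_nt = 1.3 F_nt − (F_nt / φF_nv) f_rv = 1.3·90 − (90/(0.75·68))·18.59 = 84.2 ksi, capped at F_nt → F'_nt = 84.2 ksi.
R_n = F'_nt · A_b · n = 84.2 × 0.1963 × 8 = 132.3 kips.
Design strength φR_n = 0.75 × 132.3 = 99.2 kips.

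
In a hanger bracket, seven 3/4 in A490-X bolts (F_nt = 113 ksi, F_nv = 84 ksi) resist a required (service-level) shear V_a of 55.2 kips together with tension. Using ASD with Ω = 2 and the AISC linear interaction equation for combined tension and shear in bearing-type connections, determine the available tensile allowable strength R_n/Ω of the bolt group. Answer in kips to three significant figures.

153 kips

A_b = π·0.75²/4 = 0.4418 in²; f_rv = 55.2 / (7 × 0.4418) = 17.85 ksi.
F'_nt = 1.3 F_nt − (Ω F_nt / F_nv) f_rv = 1.3·113 − (2·113/84)·17.85 = 98.88 ksi, capped at F_nt → F'_nt = 98.88 ksi.
R_n = F'_nt · A_b · n = 98.88 × 0.4418 × 7 = 305.8 kips.
Allowable strength R_n/Ω = 305.8 / 2 = 153 kips.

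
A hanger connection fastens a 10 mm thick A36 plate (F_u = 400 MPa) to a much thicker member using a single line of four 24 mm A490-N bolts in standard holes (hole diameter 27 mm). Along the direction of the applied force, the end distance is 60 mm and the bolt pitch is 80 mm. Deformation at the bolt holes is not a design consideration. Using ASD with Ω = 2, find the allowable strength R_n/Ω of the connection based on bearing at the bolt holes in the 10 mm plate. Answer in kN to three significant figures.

572 kN

Per bolt r_n = 1.5 l_c t F_u ≤ 3.0 d t F_u; upper limit = 3.0 × 24 × 10 × 400 / 1000 = 288 kN.
Edge bolt: l_c = 60 − 27/2 = 46.5 mm → 1.5 × 46.5 × 10 × 400 / 1000 = 279 → r_n = 279 kN.
Interior bolts: l_c = 80 − 27 = 53 mm → 1.5 × 53 × 10 × 400 / 1000 = 318 → r_n = 288 kN.
R_n = 1 × 279 + 3 × 288 = 1143 kN.
Allowable strength R_n/Ω = 1143 / 2 = 572 kN.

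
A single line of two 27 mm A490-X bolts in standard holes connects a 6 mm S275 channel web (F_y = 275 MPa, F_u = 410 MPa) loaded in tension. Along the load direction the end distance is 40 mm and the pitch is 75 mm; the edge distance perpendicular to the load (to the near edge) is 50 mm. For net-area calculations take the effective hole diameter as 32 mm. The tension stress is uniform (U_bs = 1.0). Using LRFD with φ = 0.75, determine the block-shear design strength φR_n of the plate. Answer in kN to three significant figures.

137 kN

Shear plane L_v = 40 + 1·75 = 115 mm; A_gv = 115 × 6 = 690 mm².
A_nv = (115 − 1.5·32) × 6 = 402 mm².
A_nt = (50 − 0.5·32) × 6 = 204 mm².
0.6 F_u A_nv = 98.89 kN; 0.6 F_y A_gv = 113.9 kN → shear rupture governs the shear term.
R_n = 98.89 + 1.0 × 410 × 204 / 1000 = 182.5 kN.
Design strength φR_n = 0.75 × 182.5 = 137 kN.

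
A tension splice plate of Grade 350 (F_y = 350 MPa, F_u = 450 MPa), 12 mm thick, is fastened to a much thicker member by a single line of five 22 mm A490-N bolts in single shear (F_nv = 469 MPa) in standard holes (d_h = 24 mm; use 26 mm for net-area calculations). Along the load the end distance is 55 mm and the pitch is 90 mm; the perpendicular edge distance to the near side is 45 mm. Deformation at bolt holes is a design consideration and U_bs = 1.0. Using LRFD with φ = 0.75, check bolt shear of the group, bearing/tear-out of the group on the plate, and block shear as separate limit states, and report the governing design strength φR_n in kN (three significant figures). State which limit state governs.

Bolt shear: A_b = π·22²/4 = 380.1 mm²; R_n = 469 × 380.1 × 5 × 1 / 1000 = 891.4 kN → 0.75 × 891.4 = 669 kN.
Bearing: edge l_c = 43, r_n = 278.6 kN; interior l_c = 66, r_n = 285.1 kN; R_n = 278.6 + 4·285.1 = 1419 kN → 1060 kN.
Block shear: A_gv = 4980, A_nv = 3576, A_nt = 384 mm²; R_n = min(0.6F_uA_nv, 0.6F_yA_gv) + U_bs·F_u·A_nt = 1138 kN → 854 kN.
Bolt shear governs: 669 kN.

669 kN (bolt shear governs)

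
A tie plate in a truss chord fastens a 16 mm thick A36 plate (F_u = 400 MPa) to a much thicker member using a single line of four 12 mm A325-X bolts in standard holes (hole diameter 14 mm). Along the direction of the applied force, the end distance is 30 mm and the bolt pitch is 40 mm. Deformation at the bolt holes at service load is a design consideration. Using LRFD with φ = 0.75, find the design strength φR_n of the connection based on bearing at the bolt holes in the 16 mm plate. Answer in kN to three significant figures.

547 kN

Per bolt r_n = 1.2 l_c t F_u ≤ 2.4 d t F_u; upper limit = 2.4 × 12 × 16 × 400 / 1000 = 184.3 kN.
Edge bolt: l_c = 30 − 14/2 = 23 mm → 1.2 × 23 × 16 × 400 / 1000 = 176.6 → r_n = 176.6 kN.
Interior bolts: l_c = 40 − 14 = 26 mm → 1.2 × 26 × 16 × 400 / 1000 = 199.7 → r_n = 184.3 kN.
R_n = 1 × 176.6 + 3 × 184.3 = 729.6 kN.
Design strength φR_n = 0.75 × 729.6 = 547 kN.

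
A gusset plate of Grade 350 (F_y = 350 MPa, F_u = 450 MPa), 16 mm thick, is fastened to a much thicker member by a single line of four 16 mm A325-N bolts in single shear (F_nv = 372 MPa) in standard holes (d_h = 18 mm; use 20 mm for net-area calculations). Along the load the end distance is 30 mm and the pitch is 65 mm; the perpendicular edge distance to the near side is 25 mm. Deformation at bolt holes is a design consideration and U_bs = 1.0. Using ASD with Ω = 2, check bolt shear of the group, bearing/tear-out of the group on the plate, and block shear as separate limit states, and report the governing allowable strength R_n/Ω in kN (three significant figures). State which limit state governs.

Bolt shear: A_b = π·16²/4 = 201.1 mm²; R_n = 372 × 201.1 × 4 × 1 / 1000 = 299.2 kN → 299.2 / 2 = 150 kN.
Bearing: edge l_c = 21, r_n = 181.4 kN; interior l_c = 47, r_n = 276.5 kN; R_n = 181.4 + 3·276.5 = 1011 kN → 505 kN.
Block shear: A_gv = 3600, A_nv = 2480, A_nt = 240 mm²; R_n = min(0.6F_uA_nv, 0.6F_yA_gv) + U_bs·F_u·A_nt = 777.6 kN → 389 kN.
Bolt shear governs: 150 kN.

150 kN (bolt shear governs)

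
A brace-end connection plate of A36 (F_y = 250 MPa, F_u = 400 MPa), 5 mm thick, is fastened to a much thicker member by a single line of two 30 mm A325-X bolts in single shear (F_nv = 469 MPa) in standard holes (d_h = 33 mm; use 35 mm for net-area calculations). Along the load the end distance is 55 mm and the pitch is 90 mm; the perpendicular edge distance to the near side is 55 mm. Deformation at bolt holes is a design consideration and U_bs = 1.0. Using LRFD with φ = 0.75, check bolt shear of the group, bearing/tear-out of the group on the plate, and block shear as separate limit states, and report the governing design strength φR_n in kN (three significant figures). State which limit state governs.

Bolt shear: A_b = π·30²/4 = 706.9 mm²; R_n = 469 × 706.9 × 2 × 1 / 1000 = 663 kN → 0.75 × 663 = 497 kN.
Bearing: edge l_c = 38.5, r_n = 92.4 kN; interior l_c = 57, r_n = 136.8 kN; R_n = 92.4 + 1·136.8 = 229.2 kN → 172 kN.
Block shear: A_gv = 725, A_nv = 462.5, A_nt = 187.5 mm²; R_n = min(0.6F_uA_nv, 0.6F_yA_gv) + U_bs·F_u·A_nt = 183.8 kN → 138 kN.
Block shear governs: 138 kN.

138 kN (block shear governs)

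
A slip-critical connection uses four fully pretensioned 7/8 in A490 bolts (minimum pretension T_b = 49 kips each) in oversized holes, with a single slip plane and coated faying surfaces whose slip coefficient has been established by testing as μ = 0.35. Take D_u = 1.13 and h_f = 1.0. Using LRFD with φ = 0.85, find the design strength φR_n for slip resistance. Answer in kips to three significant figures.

65.9 kips

R_n = μ · D_u · h_f · T_b · n_s · n_b = 0.35 × 1.13 × 1.0 × 49 × 1 × 4 = 77.52 kips.
Design strength φR_n = 0.85 × 77.52 = 65.9 kips.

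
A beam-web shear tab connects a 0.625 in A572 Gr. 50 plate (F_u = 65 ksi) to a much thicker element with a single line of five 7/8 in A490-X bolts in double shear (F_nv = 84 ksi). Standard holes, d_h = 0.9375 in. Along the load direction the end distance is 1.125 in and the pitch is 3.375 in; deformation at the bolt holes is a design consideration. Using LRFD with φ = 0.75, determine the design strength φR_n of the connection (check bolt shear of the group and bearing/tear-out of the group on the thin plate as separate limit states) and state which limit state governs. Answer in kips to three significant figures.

280 kips (bearing governs)

Bolt shear: A_b = π·0.875²/4 = 0.6013 in²; R_n = 84 × 0.6013 × 5 × 2 = 505.1 kips → 0.75 × 505.1 = 379 kips.
Bearing (1.2 l_c t F_u ≤ 2.4 d t F_u): upper limit = 2.4·0.875·0.625·65 = 85.31 kips.
  Edge l_c = 1.125 − 0.9375/2 = 0.6562 → r_n = 31.99 kips; interior l_c = 3.375 − 0.9375 = 2.438 → r_n = 85.31 kips.
  R_n,bearing = 1·31.99 + 4·85.31 = 373.2 kips → 0.75 × 373.2 = 280 kips.
Bearing governs: 280 kips.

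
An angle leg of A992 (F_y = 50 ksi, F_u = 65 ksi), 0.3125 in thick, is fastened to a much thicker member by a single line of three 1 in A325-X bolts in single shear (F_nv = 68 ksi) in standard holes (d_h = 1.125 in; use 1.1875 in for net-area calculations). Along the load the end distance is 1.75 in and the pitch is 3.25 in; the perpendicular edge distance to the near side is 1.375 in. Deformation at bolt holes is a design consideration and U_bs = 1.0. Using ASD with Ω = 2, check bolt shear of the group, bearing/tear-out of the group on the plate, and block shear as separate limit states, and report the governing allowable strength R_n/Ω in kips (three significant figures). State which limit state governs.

Bolt shear: A_b = π·1²/4 = 0.7854 in²; R_n = 68 × 0.7854 × 3 × 1 = 160.2 kips → 160.2 / 2 = 80.1 kips.
Bearing: edge l_c = 1.188, r_n = 28.95 kips; interior l_c = 2.125, r_n = 48.75 kips; R_n = 28.95 + 2·48.75 = 126.4 kips → 63.2 kips.
Block shear: A_gv = 2.578, A_nv = 1.65, A_nt = 0.2441 in²; R_n = min(0.6F_uA_nv, 0.6F_yA_gv) + U_bs·F_u·A_nt = 80.23 kips → 40.1 kips.
Block shear governs: 40.1 kips.

40.1 kips (block shear governs)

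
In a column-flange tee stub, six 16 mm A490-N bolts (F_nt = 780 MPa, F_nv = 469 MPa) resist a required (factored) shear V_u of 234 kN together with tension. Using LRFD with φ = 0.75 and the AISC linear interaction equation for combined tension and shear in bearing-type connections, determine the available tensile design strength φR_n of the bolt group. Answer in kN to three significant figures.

528 kN

A_b = π·16²/4 = 201.1 mm²; f_rv = 234 × 1000 / (6 × 201.1) = 194 MPa.
F'_nt = 1.3 F_nt − (F_nt / φF_nv) f_rv = 1.3·780 − (780/(0.75·469))·194 = 583.9 MPa, capped at F_nt → F'_nt = 583.9 MPa.
R_n = F'_nt · A_b · n = 583.9 × 201.1 × 6 / 1000 = 704.4 kN.
Design strength φR_n = 0.75 × 704.4 = 528 kN.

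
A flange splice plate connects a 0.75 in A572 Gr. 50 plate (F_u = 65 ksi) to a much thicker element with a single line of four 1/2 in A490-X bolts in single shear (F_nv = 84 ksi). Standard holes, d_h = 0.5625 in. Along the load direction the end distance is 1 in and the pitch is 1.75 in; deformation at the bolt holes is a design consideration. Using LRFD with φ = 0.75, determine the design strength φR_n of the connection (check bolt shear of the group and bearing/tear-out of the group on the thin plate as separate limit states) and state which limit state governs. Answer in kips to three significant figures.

49.5 kips (bolt shear governs)

Bolt shear: A_b = π·0.5²/4 = 0.1963 in²; R_n = 84 × 0.1963 × 4 × 1 = 65.97 kips → 0.75 × 65.97 = 49.5 kips.
Bearing (1.2 l_c t F_u ≤ 2.4 d t F_u): upper limit = 2.4·0.5·0.75·65 = 58.5 kips.
  Edge l_c = 1 − 0.5625/2 = 0.7188 → r_n = 42.05 kips; interior l_c = 1.75 − 0.5625 = 1.188 → r_n = 58.5 kips.
  R_n,bearing = 1·42.05 + 3·58.5 = 217.5 kips → 0.75 × 217.5 = 163 kips.
Bolt shear governs: 49.5 kips.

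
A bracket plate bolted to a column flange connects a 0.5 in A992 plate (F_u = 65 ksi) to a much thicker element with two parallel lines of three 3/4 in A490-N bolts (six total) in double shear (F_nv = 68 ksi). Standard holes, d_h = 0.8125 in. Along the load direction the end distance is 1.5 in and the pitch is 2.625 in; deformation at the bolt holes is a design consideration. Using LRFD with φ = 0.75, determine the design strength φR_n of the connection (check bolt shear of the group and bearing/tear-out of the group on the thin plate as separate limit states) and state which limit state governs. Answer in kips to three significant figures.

Bolt shear: A_b = π·0.75²/4 = 0.4418 in²; R_n = 68 × 0.4418 × 6 × 2 = 360.5 kips → 0.75 × 360.5 = 270 kips.
Bearing (1.2 l_c t F_u ≤ 2.4 d t F_u): upper limit = 2.4·0.75·0.5·65 = 58.5 kips.
  Edge l_c = 1.5 − 0.8125/2 = 1.094 → r_n = 42.66 kips; interior l_c = 2.625 − 0.8125 = 1.812 → r_n = 58.5 kips.
  R_n,bearing = 2·42.66 + 4·58.5 = 319.3 kips → 0.75 × 319.3 = 239 kips.
Bearing governs: 239 kips.

239 kips (bearing governs)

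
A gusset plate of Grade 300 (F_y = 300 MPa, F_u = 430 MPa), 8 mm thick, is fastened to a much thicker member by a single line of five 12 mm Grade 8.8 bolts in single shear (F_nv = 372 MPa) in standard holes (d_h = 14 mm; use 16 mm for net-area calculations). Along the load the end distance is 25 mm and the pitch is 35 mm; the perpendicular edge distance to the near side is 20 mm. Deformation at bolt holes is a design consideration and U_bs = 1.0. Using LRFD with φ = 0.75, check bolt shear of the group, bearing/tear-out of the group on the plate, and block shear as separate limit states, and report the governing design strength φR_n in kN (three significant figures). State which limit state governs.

Bolt shear: A_b = π·12²/4 = 113.1 mm²; R_n = 372 × 113.1 × 5 × 1 / 1000 = 210.4 kN → 0.75 × 210.4 = 158 kN.
Bearing: edge l_c = 18, r_n = 74.3 kN; interior l_c = 21, r_n = 86.69 kN; R_n = 74.3 + 4·86.69 = 421.1 kN → 316 kN.
Block shear: A_gv = 1320, A_nv = 744, A_nt = 96 mm²; R_n = min(0.6F_uA_nv, 0.6F_yA_gv) + U_bs·F_u·A_nt = 233.2 kN → 175 kN.
Bolt shear governs: 158 kN.

158 kN (bolt shear governs)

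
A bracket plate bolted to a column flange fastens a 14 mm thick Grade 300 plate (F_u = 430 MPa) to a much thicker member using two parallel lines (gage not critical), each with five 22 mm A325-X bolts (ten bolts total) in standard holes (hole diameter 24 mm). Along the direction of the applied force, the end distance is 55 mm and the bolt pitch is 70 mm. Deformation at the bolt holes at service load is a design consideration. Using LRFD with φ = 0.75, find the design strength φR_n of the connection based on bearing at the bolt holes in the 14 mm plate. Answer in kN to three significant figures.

2370 kN

Per bolt r_n = 1.2 l_c t F_u ≤ 2.4 d t F_u; upper limit = 2.4 × 22 × 14 × 430 / 1000 = 317.9 kN.
Edge bolt: l_c = 55 − 24/2 = 43 mm → 1.2 × 43 × 14 × 430 / 1000 = 310.6 → r_n = 310.6 kN.
Interior bolts: l_c = 70 − 24 = 46 mm → 1.2 × 46 × 14 × 430 / 1000 = 332.3 → r_n = 317.9 kN.
R_n = 2 × 310.6 + 8 × 317.9 = 3164 kN.
Design strength φR_n = 0.75 × 3164 = 2370 kN.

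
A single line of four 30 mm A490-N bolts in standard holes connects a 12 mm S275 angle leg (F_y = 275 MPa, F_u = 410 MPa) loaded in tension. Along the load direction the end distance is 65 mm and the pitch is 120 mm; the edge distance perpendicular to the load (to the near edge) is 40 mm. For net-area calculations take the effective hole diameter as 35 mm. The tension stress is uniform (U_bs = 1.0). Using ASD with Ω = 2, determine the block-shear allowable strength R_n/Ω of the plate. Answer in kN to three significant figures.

476 kN

Shear plane L_v = 65 + 3·120 = 425 mm; A_gv = 425 × 12 = 5100 mm².
A_nv = (425 − 3.5·35) × 12 = 3630 mm².
A_nt = (40 − 0.5·35) × 12 = 270 mm².
0.6 F_u A_nv = 893 kN; 0.6 F_y A_gv = 841.5 kN → shear yielding governs the shear term.
R_n = 841.5 + 1.0 × 410 × 270 / 1000 = 952.2 kN.
Allowable strength R_n/Ω = 952.2 / 2 = 476 kN.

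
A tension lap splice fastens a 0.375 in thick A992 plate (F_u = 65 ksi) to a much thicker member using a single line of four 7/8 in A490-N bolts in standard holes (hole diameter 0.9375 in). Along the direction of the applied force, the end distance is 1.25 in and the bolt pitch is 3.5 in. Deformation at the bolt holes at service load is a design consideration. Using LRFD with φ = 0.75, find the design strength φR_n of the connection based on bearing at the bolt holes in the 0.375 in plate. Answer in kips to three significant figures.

132 kips

Per bolt r_n = 1.2 l_c t F_u ≤ 2.4 d t F_u; upper limit = 2.4 × 0.875 × 0.375 × 65 = 51.19 kips.
Edge bolt: l_c = 1.25 − 0.9375/2 = 0.7812 in → 1.2 × 0.7812 × 0.375 × 65 = 22.85 → r_n = 22.85 kips.
Interior bolts: l_c = 3.5 − 0.9375 = 2.562 in → 1.2 × 2.562 × 0.375 × 65 = 74.95 → r_n = 51.19 kips.
R_n = 1 × 22.85 + 3 × 51.19 = 176.4 kips.
Design strength φR_n = 0.75 × 176.4 = 132 kips.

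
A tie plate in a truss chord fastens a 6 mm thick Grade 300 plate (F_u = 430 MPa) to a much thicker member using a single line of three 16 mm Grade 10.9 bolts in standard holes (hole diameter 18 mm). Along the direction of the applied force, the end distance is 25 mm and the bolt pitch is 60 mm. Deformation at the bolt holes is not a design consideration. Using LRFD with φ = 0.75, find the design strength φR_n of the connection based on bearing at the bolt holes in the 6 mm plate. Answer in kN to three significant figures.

Per bolt r_n = 1.5 l_c t F_u ≤ 3.0 d t F_u; upper limit = 3.0 × 16 × 6 × 430 / 1000 = 123.8 kN.
Edge bolt: l_c = 25 − 18/2 = 16 mm → 1.5 × 16 × 6 × 430 / 1000 = 61.92 → r_n = 61.92 kN.
Interior bolts: l_c = 60 − 18 = 42 mm → 1.5 × 42 × 6 × 430 / 1000 = 162.5 → r_n = 123.8 kN.
R_n = 1 × 61.92 + 2 × 123.8 = 309.6 kN.
Design strength φR_n = 0.75 × 309.6 = 232 kN.

232 kN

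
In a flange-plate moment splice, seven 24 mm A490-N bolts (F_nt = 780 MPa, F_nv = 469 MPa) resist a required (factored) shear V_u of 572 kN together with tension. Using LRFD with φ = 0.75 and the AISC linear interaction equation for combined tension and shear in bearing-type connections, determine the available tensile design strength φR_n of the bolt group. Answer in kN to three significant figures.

A_b = π·24²/4 = 452.4 mm²; f_rv = 572 × 1000 / (7 × 452.4) = 180.6 MPa.
F'_nt = 1.3 F_nt − (F_nt / φF_nv) f_rv = 1.3·780 − (780/(0.75·469))·180.6 = 613.5 MPa, capped at F_nt → F'_nt = 613.5 MPa.
R_n = F'_nt · A_b · n = 613.5 × 452.4 × 7 / 1000 = 1943 kN.
Design strength φR_n = 0.75 × 1943 = 1460 kN.

1460 kN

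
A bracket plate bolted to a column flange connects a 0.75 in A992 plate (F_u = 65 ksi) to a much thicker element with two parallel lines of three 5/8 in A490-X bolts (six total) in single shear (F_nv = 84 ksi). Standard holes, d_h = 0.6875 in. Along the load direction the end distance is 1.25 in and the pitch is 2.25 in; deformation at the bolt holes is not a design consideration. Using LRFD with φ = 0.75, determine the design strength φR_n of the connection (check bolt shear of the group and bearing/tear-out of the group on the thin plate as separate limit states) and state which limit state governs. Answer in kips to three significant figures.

Bolt shear: A_b = π·0.625²/4 = 0.3068 in²; R_n = 84 × 0.3068 × 6 × 1 = 154.6 kips → 0.75 × 154.6 = 116 kips.
Bearing (1.5 l_c t F_u ≤ 3.0 d t F_u): upper limit = 3.0·0.625·0.75·65 = 91.41 kips.
  Edge l_c = 1.25 − 0.6875/2 = 0.9062 → r_n = 66.27 kips; interior l_c = 2.25 − 0.6875 = 1.562 → r_n = 91.41 kips.
  R_n,bearing = 2·66.27 + 4·91.41 = 498.2 kips → 0.75 × 498.2 = 374 kips.
Bolt shear governs: 116 kips.

116 kips (bolt shear governs)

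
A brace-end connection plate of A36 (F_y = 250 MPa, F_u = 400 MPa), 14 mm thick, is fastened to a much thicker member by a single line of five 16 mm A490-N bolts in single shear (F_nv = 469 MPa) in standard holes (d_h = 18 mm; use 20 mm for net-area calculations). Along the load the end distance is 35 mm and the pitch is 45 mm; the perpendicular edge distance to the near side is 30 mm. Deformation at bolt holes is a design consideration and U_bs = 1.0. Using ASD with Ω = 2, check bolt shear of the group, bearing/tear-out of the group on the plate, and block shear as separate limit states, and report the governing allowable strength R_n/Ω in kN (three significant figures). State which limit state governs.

Bolt shear: A_b = π·16²/4 = 201.1 mm²; R_n = 469 × 201.1 × 5 × 1 / 1000 = 471.5 kN → 471.5 / 2 = 236 kN.
Bearing: edge l_c = 26, r_n = 174.7 kN; interior l_c = 27, r_n = 181.4 kN; R_n = 174.7 + 4·181.4 = 900.5 kN → 450 kN.
Block shear: A_gv = 3010, A_nv = 1750, A_nt = 280 mm²; R_n = min(0.6F_uA_nv, 0.6F_yA_gv) + U_bs·F_u·A_nt = 532 kN → 266 kN.
Bolt shear governs: 236 kN.

236 kN (bolt shear governs)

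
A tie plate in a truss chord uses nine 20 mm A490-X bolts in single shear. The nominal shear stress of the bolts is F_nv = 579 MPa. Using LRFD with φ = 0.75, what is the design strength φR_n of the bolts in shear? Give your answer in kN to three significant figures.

1230 kN

A_b = π × 20² / 4 = 314.2 mm².
R_n = F_nv · A_b · n · n_s = 579 × 314.2 × 9 × 1 / 1000 = 1637 kN.
Design strength φR_n = 0.75 × 1637 = 1230 kN.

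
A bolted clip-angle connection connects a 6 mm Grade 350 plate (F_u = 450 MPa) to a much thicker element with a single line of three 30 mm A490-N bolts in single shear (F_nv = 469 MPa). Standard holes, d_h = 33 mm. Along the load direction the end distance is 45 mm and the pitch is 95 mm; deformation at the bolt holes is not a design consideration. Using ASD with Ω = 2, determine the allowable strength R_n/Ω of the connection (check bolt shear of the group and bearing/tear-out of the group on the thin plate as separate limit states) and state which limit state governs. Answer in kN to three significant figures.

Bolt shear: A_b = π·30²/4 = 706.9 mm²; R_n = 469 × 706.9 × 3 × 1 / 1000 = 994.5 kN → 994.5 / 2 = 497 kN.
Bearing (1.5 l_c t F_u ≤ 3.0 d t F_u): upper limit = 3.0·30·6·450 / 1000 = 243 kN.
  Edge l_c = 45 − 33/2 = 28.5 → r_n = 115.4 kN; interior l_c = 95 − 33 = 62 → r_n = 243 kN.
  R_n,bearing = 1·115.4 + 2·243 = 601.4 kN → 601.4 / 2 = 301 kN.
Bearing governs: 301 kN.

301 kN (bearing governs)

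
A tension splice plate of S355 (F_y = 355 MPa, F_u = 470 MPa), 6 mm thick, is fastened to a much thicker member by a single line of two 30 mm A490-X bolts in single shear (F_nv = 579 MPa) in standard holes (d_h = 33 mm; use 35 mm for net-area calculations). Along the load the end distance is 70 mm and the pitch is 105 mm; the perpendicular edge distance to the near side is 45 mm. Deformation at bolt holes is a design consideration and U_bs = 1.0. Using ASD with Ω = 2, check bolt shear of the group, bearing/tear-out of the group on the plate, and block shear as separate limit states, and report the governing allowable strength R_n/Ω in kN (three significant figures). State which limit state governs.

142 kN (block shear governs)

Bolt shear: A_b = π·30²/4 = 706.9 mm²; R_n = 579 × 706.9 × 2 × 1 / 1000 = 818.5 kN → 818.5 / 2 = 409 kN.
Bearing: edge l_c = 53.5, r_n = 181 kN; interior l_c = 72, r_n = 203 kN; R_n = 181 + 1·203 = 384.1 kN → 192 kN.
Block shear: A_gv = 1050, A_nv = 735, A_nt = 165 mm²; R_n = min(0.6F_uA_nv, 0.6F_yA_gv) + U_bs·F_u·A_nt = 284.8 kN → 142 kN.
Block shear governs: 142 kN.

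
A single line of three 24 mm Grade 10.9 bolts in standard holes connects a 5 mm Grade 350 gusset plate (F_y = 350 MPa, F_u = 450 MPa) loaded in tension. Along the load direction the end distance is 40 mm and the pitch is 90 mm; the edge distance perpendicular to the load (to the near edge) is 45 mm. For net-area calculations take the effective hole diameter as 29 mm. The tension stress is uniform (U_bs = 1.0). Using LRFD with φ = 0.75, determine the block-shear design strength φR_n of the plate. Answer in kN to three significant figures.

201 kN

Shear plane L_v = 40 + 2·90 = 220 mm; A_gv = 220 × 5 = 1100 mm².
A_nv = (220 − 2.5·29) × 5 = 737.5 mm².
A_nt = (45 − 0.5·29) × 5 = 152.5 mm².
0.6 F_u A_nv = 199.1 kN; 0.6 F_y A_gv = 231 kN → shear rupture governs the shear term.
R_n = 199.1 + 1.0 × 450 × 152.5 / 1000 = 267.8 kN.
Design strength φR_n = 0.75 × 267.8 = 201 kN.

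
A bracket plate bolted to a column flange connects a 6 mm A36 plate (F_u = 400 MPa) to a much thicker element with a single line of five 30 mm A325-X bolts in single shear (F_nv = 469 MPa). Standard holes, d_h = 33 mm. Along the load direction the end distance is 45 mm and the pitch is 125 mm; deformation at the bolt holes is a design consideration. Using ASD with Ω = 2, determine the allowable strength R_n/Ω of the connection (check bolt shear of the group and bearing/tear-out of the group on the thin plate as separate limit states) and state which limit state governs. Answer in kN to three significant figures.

387 kN (bearing governs)

Bolt shear: A_b = π·30²/4 = 706.9 mm²; R_n = 469 × 706.9 × 5 × 1 / 1000 = 1658 kN → 1658 / 2 = 829 kN.
Bearing (1.2 l_c t F_u ≤ 2.4 d t F_u): upper limit = 2.4·30·6·400 / 1000 = 172.8 kN.
  Edge l_c = 45 − 33/2 = 28.5 → r_n = 82.08 kN; interior l_c = 125 − 33 = 92 → r_n = 172.8 kN.
  R_n,bearing = 1·82.08 + 4·172.8 = 773.3 kN → 773.3 / 2 = 387 kN.
Bearing governs: 387 kN.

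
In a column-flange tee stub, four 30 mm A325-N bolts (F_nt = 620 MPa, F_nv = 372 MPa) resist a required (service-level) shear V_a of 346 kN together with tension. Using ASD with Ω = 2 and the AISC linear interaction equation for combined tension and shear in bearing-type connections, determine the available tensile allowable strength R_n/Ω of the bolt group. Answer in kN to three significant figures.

A_b = π·30²/4 = 706.9 mm²; f_rv = 346 × 1000 / (4 × 706.9) = 122.4 MPa.
F'_nt = 1.3 F_nt − (Ω F_nt / F_nv) f_rv = 1.3·620 − (2·620/372)·122.4 = 398.1 MPa, capped at F_nt → F'_nt = 398.1 MPa.
R_n = F'_nt · A_b · n = 398.1 × 706.9 × 4 / 1000 = 1126 kN.
Allowable strength R_n/Ω = 1126 / 2 = 563 kN.

563 kN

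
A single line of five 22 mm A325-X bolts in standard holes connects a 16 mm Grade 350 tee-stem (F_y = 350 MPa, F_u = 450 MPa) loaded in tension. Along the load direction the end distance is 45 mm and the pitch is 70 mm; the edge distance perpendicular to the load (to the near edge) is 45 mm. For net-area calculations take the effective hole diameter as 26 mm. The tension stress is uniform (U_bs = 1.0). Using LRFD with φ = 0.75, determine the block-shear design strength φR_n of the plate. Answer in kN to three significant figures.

847 kN

Shear plane L_v = 45 + 4·70 = 325 mm; A_gv = 325 × 16 = 5200 mm².
A_nv = (325 − 4.5·26) × 16 = 3328 mm².
A_nt = (45 − 0.5·26) × 16 = 512 mm².
0.6 F_u A_nv = 898.6 kN; 0.6 F_y A_gv = 1092 kN → shear rupture governs the shear term.
R_n = 898.6 + 1.0 × 450 × 512 / 1000 = 1129 kN.
Design strength φR_n = 0.75 × 1129 = 847 kN.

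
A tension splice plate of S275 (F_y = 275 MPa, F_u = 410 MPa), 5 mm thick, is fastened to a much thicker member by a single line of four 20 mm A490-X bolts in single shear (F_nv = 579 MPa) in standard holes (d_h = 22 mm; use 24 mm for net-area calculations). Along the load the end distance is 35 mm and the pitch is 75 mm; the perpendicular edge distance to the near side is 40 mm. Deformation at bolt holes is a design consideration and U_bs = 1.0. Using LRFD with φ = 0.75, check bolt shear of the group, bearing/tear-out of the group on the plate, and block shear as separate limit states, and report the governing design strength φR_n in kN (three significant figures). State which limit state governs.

204 kN (block shear governs)

Bolt shear: A_b = π·20²/4 = 314.2 mm²; R_n = 579 × 314.2 × 4 × 1 / 1000 = 727.6 kN → 0.75 × 727.6 = 546 kN.
Bearing: edge l_c = 24, r_n = 59.04 kN; interior l_c = 53, r_n = 98.4 kN; R_n = 59.04 + 3·98.4 = 354.2 kN → 266 kN.
Block shear: A_gv = 1300, A_nv = 880, A_nt = 140 mm²; R_n = min(0.6F_uA_nv, 0.6F_yA_gv) + U_bs·F_u·A_nt = 271.9 kN → 204 kN.
Block shear governs: 204 kN.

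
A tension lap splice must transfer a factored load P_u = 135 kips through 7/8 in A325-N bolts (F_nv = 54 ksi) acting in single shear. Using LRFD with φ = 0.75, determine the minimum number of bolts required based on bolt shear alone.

A_b = π·0.875²/4 = 0.6013 in².
Per-bolt design strength φR_n = 0.75 × 54 × 0.6013 × 1 = 24.35 kips.
n ≥ 135 / 24.35 = 5.543 → use 6 bolts.

6 bolts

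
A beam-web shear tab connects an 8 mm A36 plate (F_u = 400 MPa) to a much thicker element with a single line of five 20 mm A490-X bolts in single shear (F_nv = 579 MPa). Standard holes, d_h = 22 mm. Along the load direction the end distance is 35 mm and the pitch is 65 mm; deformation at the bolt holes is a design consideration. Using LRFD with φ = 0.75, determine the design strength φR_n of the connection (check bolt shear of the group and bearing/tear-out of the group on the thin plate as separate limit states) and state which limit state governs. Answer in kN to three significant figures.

530 kN (bearing governs)

Bolt shear: A_b = π·20²/4 = 314.2 mm²; R_n = 579 × 314.2 × 5 × 1 / 1000 = 909.5 kN → 0.75 × 909.5 = 682 kN.
Bearing (1.2 l_c t F_u ≤ 2.4 d t F_u): upper limit = 2.4·20·8·400 / 1000 = 153.6 kN.
  Edge l_c = 35 − 22/2 = 24 → r_n = 92.16 kN; interior l_c = 65 − 22 = 43 → r_n = 153.6 kN.
  R_n,bearing = 1·92.16 + 4·153.6 = 706.6 kN → 0.75 × 706.6 = 530 kN.
Bearing governs: 530 kN.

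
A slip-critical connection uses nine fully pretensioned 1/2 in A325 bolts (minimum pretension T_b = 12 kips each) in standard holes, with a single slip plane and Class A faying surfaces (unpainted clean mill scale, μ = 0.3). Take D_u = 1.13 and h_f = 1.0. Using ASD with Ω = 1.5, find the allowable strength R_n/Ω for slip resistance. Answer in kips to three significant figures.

24.4 kips

R_n = μ · D_u · h_f · T_b · n_s · n_b = 0.3 × 1.13 × 1.0 × 12 × 1 × 9 = 36.61 kips.
Allowable strength R_n/Ω = 36.61 / 1.5 = 24.4 kips.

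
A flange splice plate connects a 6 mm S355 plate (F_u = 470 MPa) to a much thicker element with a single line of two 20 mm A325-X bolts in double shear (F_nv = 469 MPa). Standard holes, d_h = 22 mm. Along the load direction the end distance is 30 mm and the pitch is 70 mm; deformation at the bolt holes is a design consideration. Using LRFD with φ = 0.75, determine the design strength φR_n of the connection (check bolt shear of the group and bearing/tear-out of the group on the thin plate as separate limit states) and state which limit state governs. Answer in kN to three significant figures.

Bolt shear: A_b = π·20²/4 = 314.2 mm²; R_n = 469 × 314.2 × 2 × 2 / 1000 = 589.4 kN → 0.75 × 589.4 = 442 kN.
Bearing (1.2 l_c t F_u ≤ 2.4 d t F_u): upper limit = 2.4·20·6·470 / 1000 = 135.4 kN.
  Edge l_c = 30 − 22/2 = 19 → r_n = 64.3 kN; interior l_c = 70 − 22 = 48 → r_n = 135.4 kN.
  R_n,bearing = 1·64.3 + 1·135.4 = 199.7 kN → 0.75 × 199.7 = 150 kN.
Bearing governs: 150 kN.

150 kN (bearing governs)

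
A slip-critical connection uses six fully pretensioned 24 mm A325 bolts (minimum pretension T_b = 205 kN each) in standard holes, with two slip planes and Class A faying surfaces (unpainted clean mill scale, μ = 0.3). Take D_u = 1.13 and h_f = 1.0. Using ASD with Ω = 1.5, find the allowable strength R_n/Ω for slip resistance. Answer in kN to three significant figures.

R_n = μ · D_u · h_f · T_b · n_s · n_b = 0.3 × 1.13 × 1.0 × 205 × 2 × 6 = 833.9 kN.
Allowable strength R_n/Ω = 833.9 / 1.5 = 556 kN.

556 kN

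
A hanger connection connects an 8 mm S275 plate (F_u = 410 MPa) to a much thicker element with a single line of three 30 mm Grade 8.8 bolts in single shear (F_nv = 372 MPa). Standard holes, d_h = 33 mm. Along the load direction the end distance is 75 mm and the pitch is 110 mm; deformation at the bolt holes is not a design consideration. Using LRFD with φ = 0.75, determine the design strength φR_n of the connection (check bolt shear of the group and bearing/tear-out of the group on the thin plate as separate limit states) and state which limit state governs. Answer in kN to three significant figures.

592 kN (bolt shear governs)

Bolt shear: A_b = π·30²/4 = 706.9 mm²; R_n = 372 × 706.9 × 3 × 1 / 1000 = 788.9 kN → 0.75 × 788.9 = 592 kN.
Bearing (1.5 l_c t F_u ≤ 3.0 d t F_u): upper limit = 3.0·30·8·410 / 1000 = 295.2 kN.
  Edge l_c = 75 − 33/2 = 58.5 → r_n = 287.8 kN; interior l_c = 110 − 33 = 77 → r_n = 295.2 kN.
  R_n,bearing = 1·287.8 + 2·295.2 = 878.2 kN → 0.75 × 878.2 = 659 kN.
Bolt shear governs: 592 kN.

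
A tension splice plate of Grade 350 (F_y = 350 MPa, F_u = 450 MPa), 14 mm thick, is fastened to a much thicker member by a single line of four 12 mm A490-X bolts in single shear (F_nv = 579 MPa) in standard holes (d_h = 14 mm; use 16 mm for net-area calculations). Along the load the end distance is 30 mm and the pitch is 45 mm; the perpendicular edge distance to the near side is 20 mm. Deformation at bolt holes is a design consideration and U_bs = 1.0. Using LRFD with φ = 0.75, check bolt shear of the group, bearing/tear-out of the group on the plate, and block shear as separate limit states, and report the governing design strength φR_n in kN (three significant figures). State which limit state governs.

196 kN (bolt shear governs)

Bolt shear: A_b = π·12²/4 = 113.1 mm²; R_n = 579 × 113.1 × 4 × 1 / 1000 = 261.9 kN → 0.75 × 261.9 = 196 kN.
Bearing: edge l_c = 23, r_n = 173.9 kN; interior l_c = 31, r_n = 181.4 kN; R_n = 173.9 + 3·181.4 = 718.2 kN → 539 kN.
Block shear: A_gv = 2310, A_nv = 1526, A_nt = 168 mm²; R_n = min(0.6F_uA_nv, 0.6F_yA_gv) + U_bs·F_u·A_nt = 487.6 kN → 366 kN.
Bolt shear governs: 196 kN.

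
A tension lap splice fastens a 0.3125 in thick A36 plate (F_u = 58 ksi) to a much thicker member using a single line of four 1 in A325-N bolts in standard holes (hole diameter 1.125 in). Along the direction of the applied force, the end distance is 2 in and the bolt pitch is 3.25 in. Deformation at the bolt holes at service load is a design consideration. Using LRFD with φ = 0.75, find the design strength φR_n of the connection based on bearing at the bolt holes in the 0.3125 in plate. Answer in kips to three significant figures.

121 kips

Per bolt r_n = 1.2 l_c t F_u ≤ 2.4 d t F_u; upper limit = 2.4 × 1 × 0.3125 × 58 = 43.5 kips.
Edge bolt: l_c = 2 − 1.125/2 = 1.438 in → 1.2 × 1.438 × 0.3125 × 58 = 31.27 → r_n = 31.27 kips.
Interior bolts: l_c = 3.25 − 1.125 = 2.125 in → 1.2 × 2.125 × 0.3125 × 58 = 46.22 → r_n = 43.5 kips.
R_n = 1 × 31.27 + 3 × 43.5 = 161.8 kips.
Design strength φR_n = 0.75 × 161.8 = 121 kips.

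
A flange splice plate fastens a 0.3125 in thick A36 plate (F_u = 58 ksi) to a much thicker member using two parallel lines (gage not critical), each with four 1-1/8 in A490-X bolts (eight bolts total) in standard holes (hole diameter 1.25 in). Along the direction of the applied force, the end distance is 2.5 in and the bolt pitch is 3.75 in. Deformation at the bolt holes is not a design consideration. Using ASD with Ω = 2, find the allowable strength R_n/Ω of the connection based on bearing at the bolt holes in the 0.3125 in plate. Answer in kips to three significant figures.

234 kips

Per bolt r_n = 1.5 l_c t F_u ≤ 3.0 d t F_u; upper limit = 3.0 × 1.125 × 0.3125 × 58 = 61.17 kips.
Edge bolt: l_c = 2.5 − 1.25/2 = 1.875 in → 1.5 × 1.875 × 0.3125 × 58 = 50.98 → r_n = 50.98 kips.
Interior bolts: l_c = 3.75 − 1.25 = 2.5 in → 1.5 × 2.5 × 0.3125 × 58 = 67.97 → r_n = 61.17 kips.
R_n = 2 × 50.98 + 6 × 61.17 = 469 kips.
Allowable strength R_n/Ω = 469 / 2 = 234 kips.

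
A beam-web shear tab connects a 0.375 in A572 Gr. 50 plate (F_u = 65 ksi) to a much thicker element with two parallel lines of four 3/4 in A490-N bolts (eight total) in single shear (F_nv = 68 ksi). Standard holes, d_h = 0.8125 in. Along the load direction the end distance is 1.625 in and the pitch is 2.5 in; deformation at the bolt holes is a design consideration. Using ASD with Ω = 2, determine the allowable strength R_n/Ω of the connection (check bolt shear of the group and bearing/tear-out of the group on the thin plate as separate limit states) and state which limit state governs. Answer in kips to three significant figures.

120 kips (bolt shear governs)

Bolt shear: A_b = π·0.75²/4 = 0.4418 in²; R_n = 68 × 0.4418 × 8 × 1 = 240.3 kips → 240.3 / 2 = 120 kips.
Bearing (1.2 l_c t F_u ≤ 2.4 d t F_u): upper limit = 2.4·0.75·0.375·65 = 43.87 kips.
  Edge l_c = 1.625 − 0.8125/2 = 1.219 → r_n = 35.65 kips; interior l_c = 2.5 − 0.8125 = 1.688 → r_n = 43.87 kips.
  R_n,bearing = 2·35.65 + 6·43.87 = 334.5 kips → 334.5 / 2 = 167 kips.
Bolt shear governs: 120 kips.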